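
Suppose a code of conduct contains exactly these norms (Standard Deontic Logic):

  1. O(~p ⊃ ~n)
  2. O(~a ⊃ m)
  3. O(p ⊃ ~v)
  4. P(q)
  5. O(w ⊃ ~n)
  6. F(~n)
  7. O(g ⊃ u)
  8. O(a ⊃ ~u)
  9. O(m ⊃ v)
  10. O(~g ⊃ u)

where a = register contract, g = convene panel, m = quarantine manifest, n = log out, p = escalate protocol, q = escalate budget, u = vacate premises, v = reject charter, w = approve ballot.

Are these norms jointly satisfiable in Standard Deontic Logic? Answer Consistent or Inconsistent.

By case analysis on ~g: premise 10 gives O(~g ⊃ u) and premise 7 gives O(g ⊃ u), so O(u) either way.
Premise 8, O(a ⊃ ~u), contraposes to O(u ⊃ ~a); with O(u) we get O(~a).
From O(~a) and premise 2, O(~a ⊃ m), we obtain O(m).
From O(m) and premise 9, O(m ⊃ v), we obtain O(v).
Premise 3 is O(p ⊃ ~v); contrapositively O(v ⊃ ~p). Since O(v) holds, K gives O(~p).
From O(~p) and premise 1, O(~p ⊃ ~n), we obtain O(~n).
But premise 6, F(~n), means O(n).
We now have both O(~n) and O(n) — n is simultaneously obligatory and forbidden, violating the D-axiom.

Inconsistent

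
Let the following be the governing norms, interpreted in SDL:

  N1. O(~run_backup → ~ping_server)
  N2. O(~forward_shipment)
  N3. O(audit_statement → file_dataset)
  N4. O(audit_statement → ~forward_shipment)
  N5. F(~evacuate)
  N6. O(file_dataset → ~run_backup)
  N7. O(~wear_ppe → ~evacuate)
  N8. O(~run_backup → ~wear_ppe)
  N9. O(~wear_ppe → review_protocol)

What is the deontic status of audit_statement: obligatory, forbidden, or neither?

F(~evacuate) at premise 5 means O(evacuate).
Premise 7, O(~wear_ppe → ~evacuate), contraposes to O(evacuate → wear_ppe); with O(evacuate) we get O(wear_ppe).
Premise 8, O(~run_backup → ~wear_ppe), contraposes to O(wear_ppe → run_backup); with O(wear_ppe) we get O(run_backup).
The contrapositive of premise 6 (O(file_dataset → ~run_backup)) is O(run_backup → ~file_dataset), and O(run_backup) is already established, so O(~file_dataset).
Premise 3, O(audit_statement → file_dataset), contraposes to O(~file_dataset → ~audit_statement); with O(~file_dataset) we get O(~audit_statement).
Premises 1, 2, 4, 9 do not contribute to this derivation.
Thus O(~audit_statement), which is F(audit_statement): audit_statement is forbidden.

Forbidden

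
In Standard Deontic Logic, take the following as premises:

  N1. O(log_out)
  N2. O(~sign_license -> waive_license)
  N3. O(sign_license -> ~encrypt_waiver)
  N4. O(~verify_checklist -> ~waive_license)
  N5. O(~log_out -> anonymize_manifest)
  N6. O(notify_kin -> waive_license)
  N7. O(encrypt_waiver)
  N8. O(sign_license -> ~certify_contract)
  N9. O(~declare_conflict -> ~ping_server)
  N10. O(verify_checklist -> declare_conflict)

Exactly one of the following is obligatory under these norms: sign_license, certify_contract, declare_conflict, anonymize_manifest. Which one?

Premise 7 states O(encrypt_waiver) outright.
Premise 3, O(sign_license -> ~encrypt_waiver), contraposes to O(encrypt_waiver -> ~sign_license); with O(encrypt_waiver) we get O(~sign_license).
Applying K to premise 2 (O(~sign_license -> waive_license)) and O(~sign_license) yields O(waive_license).
Premise 4, O(~verify_checklist -> ~waive_license), contraposes to O(waive_license -> verify_checklist); with O(waive_license) we get O(verify_checklist).
With premise 10, O(verify_checklist -> declare_conflict), the K-axiom yields O(declare_conflict).
So O(declare_conflict) holds — declare_conflict is obligatory. None of the other listed options is made obligatory by any chain of premises.

declare_conflict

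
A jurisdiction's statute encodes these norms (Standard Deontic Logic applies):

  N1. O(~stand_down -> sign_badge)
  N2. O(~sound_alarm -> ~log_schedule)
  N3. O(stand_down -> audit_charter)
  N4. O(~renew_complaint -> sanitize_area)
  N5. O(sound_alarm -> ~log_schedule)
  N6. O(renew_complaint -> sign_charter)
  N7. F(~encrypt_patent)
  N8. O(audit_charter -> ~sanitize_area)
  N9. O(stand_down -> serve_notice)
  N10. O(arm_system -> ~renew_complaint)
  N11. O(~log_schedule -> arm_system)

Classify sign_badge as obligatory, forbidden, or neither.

Premises 2 and 5 are O(~sound_alarm -> ~log_schedule) and O(sound_alarm -> ~log_schedule); every ideal world satisfies ~sound_alarm or sound_alarm, so in either case ~log_schedule holds — hence O(~log_schedule).
From O(~log_schedule) and premise 11, O(~log_schedule -> arm_system), we obtain O(arm_system).
From O(arm_system) and premise 10, O(arm_system -> ~renew_complaint), we obtain O(~renew_complaint).
Applying K to premise 4 (O(~renew_complaint -> sanitize_area)) and O(~renew_complaint) yields O(sanitize_area).
Premise 8, O(audit_charter -> ~sanitize_area), contraposes to O(sanitize_area -> ~audit_charter); with O(sanitize_area) we get O(~audit_charter).
Premise 3, O(stand_down -> audit_charter), contraposes to O(~audit_charter -> ~stand_down); with O(~audit_charter) we get O(~stand_down).
Premise 1 is O(~stand_down -> sign_badge); since O(~stand_down), deontic closure gives O(sign_badge).
Premises 6, 7, 9 do not contribute to this derivation.
Hence sign_badge is obligatory.

Obligatory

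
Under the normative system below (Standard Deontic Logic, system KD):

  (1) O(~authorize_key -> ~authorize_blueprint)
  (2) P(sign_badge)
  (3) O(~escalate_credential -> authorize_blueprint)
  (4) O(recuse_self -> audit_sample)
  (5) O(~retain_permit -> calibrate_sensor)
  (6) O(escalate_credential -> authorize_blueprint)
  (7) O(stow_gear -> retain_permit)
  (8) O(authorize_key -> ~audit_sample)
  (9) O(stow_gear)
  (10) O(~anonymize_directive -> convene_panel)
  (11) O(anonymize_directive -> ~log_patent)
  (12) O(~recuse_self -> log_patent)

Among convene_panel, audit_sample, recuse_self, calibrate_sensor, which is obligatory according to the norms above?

By case analysis on ~escalate_credential: premise 3 gives O(~escalate_credential -> authorize_blueprint) and premise 6 gives O(escalate_credential -> authorize_blueprint), so O(authorize_blueprint) either way.
Premise 1, O(~authorize_key -> ~authorize_blueprint), contraposes to O(authorize_blueprint -> authorize_key); with O(authorize_blueprint) we get O(authorize_key).
Premise 8 is O(authorize_key -> ~audit_sample); since O(authorize_key), deontic closure gives O(~audit_sample).
Premise 4 is O(recuse_self -> audit_sample); contrapositively O(~audit_sample -> ~recuse_self). Since O(~audit_sample) holds, K gives O(~recuse_self).
Applying K to premise 12 (O(~recuse_self -> log_patent)) and O(~recuse_self) yields O(log_patent).
Premise 11, O(anonymize_directive -> ~log_patent), contraposes to O(log_patent -> ~anonymize_directive); with O(log_patent) we get O(~anonymize_directive).
With premise 10, O(~anonymize_directive -> convene_panel), the K-axiom yields O(convene_panel).
So O(convene_panel) holds — convene_panel is obligatory. None of the other listed options is made obligatory by any chain of premises.

convene_panel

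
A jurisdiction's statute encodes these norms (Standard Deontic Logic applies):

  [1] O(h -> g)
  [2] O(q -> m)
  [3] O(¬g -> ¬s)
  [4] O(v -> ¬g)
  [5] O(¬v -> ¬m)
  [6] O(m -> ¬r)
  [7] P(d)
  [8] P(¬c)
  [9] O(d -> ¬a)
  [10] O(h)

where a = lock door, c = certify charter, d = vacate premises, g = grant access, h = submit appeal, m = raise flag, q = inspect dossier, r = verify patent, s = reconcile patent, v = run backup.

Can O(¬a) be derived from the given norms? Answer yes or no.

Premise 9 is O(d -> ¬a), but O(d) is not derivable from the premises (the permission P(d) asserts only ¬O(¬d), not O(d)), so it does not yield O(¬a).
No other premise forces O(¬a). An ideal world satisfying every premise can still have ¬a false, so O(¬a) is not derivable.

No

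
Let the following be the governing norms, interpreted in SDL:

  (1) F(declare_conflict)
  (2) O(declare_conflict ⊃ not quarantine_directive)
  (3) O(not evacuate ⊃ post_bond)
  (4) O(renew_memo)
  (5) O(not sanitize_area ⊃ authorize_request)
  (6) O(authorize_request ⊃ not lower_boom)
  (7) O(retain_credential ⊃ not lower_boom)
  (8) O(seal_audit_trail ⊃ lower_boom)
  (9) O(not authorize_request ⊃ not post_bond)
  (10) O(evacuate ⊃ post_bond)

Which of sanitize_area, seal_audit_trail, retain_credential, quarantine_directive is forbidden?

By case analysis on not evacuate: premise 3 gives O(not evacuate ⊃ post_bond) and premise 10 gives O(evacuate ⊃ post_bond), so O(post_bond) either way.
Premise 9, O(not authorize_request ⊃ not post_bond), contraposes to O(post_bond ⊃ authorize_request); with O(post_bond) we get O(authorize_request).
Applying K to premise 6 (O(authorize_request ⊃ not lower_boom)) and O(authorize_request) yields O(not lower_boom).
The contrapositive of premise 8 (O(seal_audit_trail ⊃ lower_boom)) is O(not lower_boom ⊃ not seal_audit_trail), and O(not lower_boom) is already established, so O(not seal_audit_trail).
So O(not seal_audit_trail) holds, i.e. seal_audit_trail is forbidden. None of the other listed options is forbidden under the premises.

seal_audit_trail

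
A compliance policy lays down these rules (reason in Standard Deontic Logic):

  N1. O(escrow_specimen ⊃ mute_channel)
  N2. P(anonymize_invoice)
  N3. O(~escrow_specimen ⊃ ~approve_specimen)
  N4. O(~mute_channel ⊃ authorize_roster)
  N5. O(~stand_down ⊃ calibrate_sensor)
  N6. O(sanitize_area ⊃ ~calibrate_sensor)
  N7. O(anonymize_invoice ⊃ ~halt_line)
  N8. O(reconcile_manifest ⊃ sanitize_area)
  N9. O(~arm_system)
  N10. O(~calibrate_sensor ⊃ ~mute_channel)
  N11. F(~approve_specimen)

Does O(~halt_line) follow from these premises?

Premise 7 is O(anonymize_invoice ⊃ ~halt_line), but O(anonymize_invoice) is not derivable from the premises (the permission P(anonymize_invoice) asserts only ~O(~anonymize_invoice), not O(anonymize_invoice)), so it does not yield O(~halt_line).
No other premise forces O(~halt_line). An ideal world satisfying every premise can still have ~halt_line false, so O(~halt_line) is not derivable.

No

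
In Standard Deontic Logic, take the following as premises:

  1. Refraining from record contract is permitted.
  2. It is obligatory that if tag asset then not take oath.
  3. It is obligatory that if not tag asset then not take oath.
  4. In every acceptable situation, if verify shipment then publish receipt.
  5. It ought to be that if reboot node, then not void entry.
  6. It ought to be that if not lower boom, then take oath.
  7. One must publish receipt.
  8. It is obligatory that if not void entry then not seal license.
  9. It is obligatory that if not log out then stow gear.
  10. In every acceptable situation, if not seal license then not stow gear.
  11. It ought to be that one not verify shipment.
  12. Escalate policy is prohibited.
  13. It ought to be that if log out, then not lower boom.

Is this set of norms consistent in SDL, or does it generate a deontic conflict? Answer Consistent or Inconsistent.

Consistent

Premise 4 is O(verify_shipment → publish_receipt); even if O(publish_receipt) held, inferring O(verify_shipment) would be affirming the consequent — invalid.
So O(verify_shipment) is not derivable, and the apparent clash with O(¬verify_shipment) does not arise.
A world satisfying every obligation exists (e.g. escalate_policy=false, log_out=false, lower_boom=true, publish_receipt=true, reboot_node=false, record_contract=false, seal_license=true, stow_gear=true, tag_asset=false, take_oath=false, verify_shipment=false, void_entry=true); no atom is both obligatory and forbidden, so the set is consistent.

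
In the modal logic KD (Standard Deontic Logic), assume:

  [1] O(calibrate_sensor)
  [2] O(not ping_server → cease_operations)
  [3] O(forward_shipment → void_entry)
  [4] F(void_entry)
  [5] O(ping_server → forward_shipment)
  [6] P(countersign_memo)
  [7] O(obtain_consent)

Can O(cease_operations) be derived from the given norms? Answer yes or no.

F(void_entry) at premise 4 means O(not void_entry).
Premise 3 is O(forward_shipment → void_entry); contrapositively O(not void_entry → not forward_shipment). Since O(not void_entry) holds, K gives O(not forward_shipment).
Premise 5 is O(ping_server → forward_shipment); contrapositively O(not forward_shipment → not ping_server). Since O(not forward_shipment) holds, K gives O(not ping_server).
From O(not ping_server) and premise 2, O(not ping_server → cease_operations), we obtain O(cease_operations).
Premises 1, 6, 7 do not contribute to this derivation.
So O(cease_operations) follows.

Yes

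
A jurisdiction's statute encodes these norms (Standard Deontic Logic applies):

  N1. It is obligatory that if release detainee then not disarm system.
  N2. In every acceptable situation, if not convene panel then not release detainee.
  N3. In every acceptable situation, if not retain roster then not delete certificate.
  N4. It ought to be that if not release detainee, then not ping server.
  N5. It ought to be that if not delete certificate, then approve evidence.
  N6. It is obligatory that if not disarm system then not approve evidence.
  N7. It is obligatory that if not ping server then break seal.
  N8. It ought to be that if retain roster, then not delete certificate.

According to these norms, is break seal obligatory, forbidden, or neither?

Obligatory

By case analysis on retain_roster: premise 8 gives O(retain_roster → ¬delete_certificate) and premise 3 gives O(¬retain_roster → ¬delete_certificate), so O(¬delete_certificate) either way.
Applying K to premise 5 (O(¬delete_certificate → approve_evidence)) and O(¬delete_certificate) yields O(approve_evidence).
Premise 6, O(¬disarm_system → ¬approve_evidence), contraposes to O(approve_evidence → disarm_system); with O(approve_evidence) we get O(disarm_system).
Premise 1, O(release_detainee → ¬disarm_system), contraposes to O(disarm_system → ¬release_detainee); with O(disarm_system) we get O(¬release_detainee).
From O(¬release_detainee) and premise 4, O(¬release_detainee → ¬ping_server), we obtain O(¬ping_server).
Premise 7 is O(¬ping_server → break_seal); since O(¬ping_server), deontic closure gives O(break_seal).
Premise 2 does not contribute to this derivation.
Hence break_seal is obligatory.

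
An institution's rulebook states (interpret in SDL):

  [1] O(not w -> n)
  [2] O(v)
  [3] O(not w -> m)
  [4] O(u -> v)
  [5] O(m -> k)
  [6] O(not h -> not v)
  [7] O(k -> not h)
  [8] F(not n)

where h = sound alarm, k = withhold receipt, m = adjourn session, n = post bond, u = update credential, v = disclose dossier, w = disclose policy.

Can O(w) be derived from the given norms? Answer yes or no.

From premise 2 we have O(v).
Premise 6, O(not h -> not v), contraposes to O(v -> h); with O(v) we get O(h).
Premise 7, O(k -> not h), contraposes to O(h -> not k); with O(h) we get O(not k).
Premise 5 is O(m -> k); contrapositively O(not k -> not m). Since O(not k) holds, K gives O(not m).
Premise 3, O(not w -> m), contraposes to O(not m -> w); with O(not m) we get O(w).
Premises 1, 4, 8 do not contribute to this derivation.
So O(w) follows.

Yes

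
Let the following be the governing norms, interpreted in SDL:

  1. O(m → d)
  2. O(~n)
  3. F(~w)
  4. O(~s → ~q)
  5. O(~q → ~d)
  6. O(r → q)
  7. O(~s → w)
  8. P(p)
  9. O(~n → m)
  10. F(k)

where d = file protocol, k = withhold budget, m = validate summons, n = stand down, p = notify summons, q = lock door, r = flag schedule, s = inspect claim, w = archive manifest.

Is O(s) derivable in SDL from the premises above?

Premise 2 states O(~n) outright.
From O(~n) and premise 9, O(~n → m), we obtain O(m).
With premise 1, O(m → d), the K-axiom yields O(d).
Premise 5 is O(~q → ~d); contrapositively O(d → q). Since O(d) holds, K gives O(q).
Premise 4, O(~s → ~q), contraposes to O(q → s); with O(q) we get O(s).
Premises 3, 6, 7, 8, 10 do not contribute to this derivation.
So O(s) follows.

Yes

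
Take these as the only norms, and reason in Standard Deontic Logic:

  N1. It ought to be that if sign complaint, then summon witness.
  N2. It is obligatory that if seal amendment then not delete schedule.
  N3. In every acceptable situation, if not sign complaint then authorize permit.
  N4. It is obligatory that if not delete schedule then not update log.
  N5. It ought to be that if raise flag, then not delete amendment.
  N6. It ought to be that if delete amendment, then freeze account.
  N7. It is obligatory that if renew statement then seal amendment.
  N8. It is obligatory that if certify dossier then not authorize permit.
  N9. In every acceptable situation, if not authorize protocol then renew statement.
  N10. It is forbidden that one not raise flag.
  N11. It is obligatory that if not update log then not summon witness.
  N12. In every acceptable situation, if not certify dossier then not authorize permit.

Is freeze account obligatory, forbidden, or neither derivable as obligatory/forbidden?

Premise 6 is O(delete_amendment → freeze_account), but O(delete_amendment) is not derivable from the premises, so it does not yield O(freeze_account).
No premise or chain of K-axiom applications forces O(freeze_account), and none forces O(¬freeze_account). So freeze_account is neither obligatory nor forbidden under these norms.

Neither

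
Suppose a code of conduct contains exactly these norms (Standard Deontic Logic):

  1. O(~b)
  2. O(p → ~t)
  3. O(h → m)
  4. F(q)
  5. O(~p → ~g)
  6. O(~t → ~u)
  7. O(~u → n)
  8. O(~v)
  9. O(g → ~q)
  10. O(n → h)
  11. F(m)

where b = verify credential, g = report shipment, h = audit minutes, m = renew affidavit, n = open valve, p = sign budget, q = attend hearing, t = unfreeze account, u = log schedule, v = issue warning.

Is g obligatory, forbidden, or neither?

Forbidden

Premise 11 is F(m), i.e. O(~m).
Premise 3 is O(h → m); contrapositively O(~m → ~h). Since O(~m) holds, K gives O(~h).
The contrapositive of premise 10 (O(n → h)) is O(~h → ~n), and O(~h) is already established, so O(~n).
Premise 7 is O(~u → n); contrapositively O(~n → u). Since O(~n) holds, K gives O(u).
The contrapositive of premise 6 (O(~t → ~u)) is O(u → t), and O(u) is already established, so O(t).
Premise 2 is O(p → ~t); contrapositively O(t → ~p). Since O(t) holds, K gives O(~p).
With premise 5, O(~p → ~g), the K-axiom yields O(~g).
Premises 1, 4, 8, 9 do not contribute to this derivation.
Thus O(~g), which is F(g): g is forbidden.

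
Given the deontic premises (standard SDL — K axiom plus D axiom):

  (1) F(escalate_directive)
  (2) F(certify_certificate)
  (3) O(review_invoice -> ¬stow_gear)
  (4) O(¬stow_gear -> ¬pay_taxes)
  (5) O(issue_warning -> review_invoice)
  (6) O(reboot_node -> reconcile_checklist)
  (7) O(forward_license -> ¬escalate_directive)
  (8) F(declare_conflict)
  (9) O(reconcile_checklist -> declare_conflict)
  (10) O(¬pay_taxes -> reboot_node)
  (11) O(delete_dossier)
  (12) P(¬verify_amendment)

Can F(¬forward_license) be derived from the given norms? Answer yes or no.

No

Premise 7 is O(forward_license -> ¬escalate_directive); even if O(¬escalate_directive) held, inferring O(forward_license) would be affirming the consequent — invalid.
No other premise forces O(forward_license). An ideal world satisfying every premise can still have ¬forward_license true, so F(¬forward_license) is not derivable.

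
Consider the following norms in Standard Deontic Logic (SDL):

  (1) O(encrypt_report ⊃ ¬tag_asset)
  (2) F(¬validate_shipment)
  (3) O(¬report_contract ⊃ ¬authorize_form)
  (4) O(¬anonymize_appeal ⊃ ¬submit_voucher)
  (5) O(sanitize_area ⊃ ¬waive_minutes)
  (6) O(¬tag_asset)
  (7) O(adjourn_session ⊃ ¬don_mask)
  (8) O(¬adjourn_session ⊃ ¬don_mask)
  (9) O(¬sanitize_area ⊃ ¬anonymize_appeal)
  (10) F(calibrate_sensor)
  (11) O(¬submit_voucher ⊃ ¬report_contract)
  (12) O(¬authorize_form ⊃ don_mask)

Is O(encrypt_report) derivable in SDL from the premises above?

No

Premise 1 is O(encrypt_report ⊃ ¬tag_asset); even if O(¬tag_asset) held, inferring O(encrypt_report) would be affirming the consequent — invalid.
No other premise forces O(encrypt_report). An ideal world satisfying every premise can still have encrypt_report false, so O(encrypt_report) is not derivable.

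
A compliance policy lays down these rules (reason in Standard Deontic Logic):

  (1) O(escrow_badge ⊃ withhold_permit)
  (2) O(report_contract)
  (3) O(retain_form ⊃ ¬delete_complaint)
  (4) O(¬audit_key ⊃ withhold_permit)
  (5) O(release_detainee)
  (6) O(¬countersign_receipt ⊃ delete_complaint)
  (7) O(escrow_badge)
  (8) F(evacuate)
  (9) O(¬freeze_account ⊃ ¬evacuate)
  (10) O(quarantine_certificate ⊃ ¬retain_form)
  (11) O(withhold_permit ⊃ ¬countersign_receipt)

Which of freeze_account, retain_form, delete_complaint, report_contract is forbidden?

retain_form

Premise 7 states O(escrow_badge) outright.
Applying K to premise 1 (O(escrow_badge ⊃ withhold_permit)) and O(escrow_badge) yields O(withhold_permit).
Applying K to premise 11 (O(withhold_permit ⊃ ¬countersign_receipt)) and O(withhold_permit) yields O(¬countersign_receipt).
With premise 6, O(¬countersign_receipt ⊃ delete_complaint), the K-axiom yields O(delete_complaint).
Premise 3 is O(retain_form ⊃ ¬delete_complaint); contrapositively O(delete_complaint ⊃ ¬retain_form). Since O(delete_complaint) holds, K gives O(¬retain_form).
So O(¬retain_form) holds, i.e. retain_form is forbidden. None of the other listed options is forbidden under the premises.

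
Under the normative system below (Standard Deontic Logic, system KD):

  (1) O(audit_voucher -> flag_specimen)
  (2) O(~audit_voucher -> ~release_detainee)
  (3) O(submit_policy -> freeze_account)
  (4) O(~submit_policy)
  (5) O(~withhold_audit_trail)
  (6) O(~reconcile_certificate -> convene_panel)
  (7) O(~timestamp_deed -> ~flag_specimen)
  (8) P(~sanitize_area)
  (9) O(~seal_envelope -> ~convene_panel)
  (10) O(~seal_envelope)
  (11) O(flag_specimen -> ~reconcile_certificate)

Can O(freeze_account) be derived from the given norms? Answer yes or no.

Premise 3 is O(submit_policy -> freeze_account), but O(submit_policy) is not derivable from the premises, so it does not yield O(freeze_account).
No other premise forces O(freeze_account). An ideal world satisfying every premise can still have freeze_account false, so O(freeze_account) is not derivable.

No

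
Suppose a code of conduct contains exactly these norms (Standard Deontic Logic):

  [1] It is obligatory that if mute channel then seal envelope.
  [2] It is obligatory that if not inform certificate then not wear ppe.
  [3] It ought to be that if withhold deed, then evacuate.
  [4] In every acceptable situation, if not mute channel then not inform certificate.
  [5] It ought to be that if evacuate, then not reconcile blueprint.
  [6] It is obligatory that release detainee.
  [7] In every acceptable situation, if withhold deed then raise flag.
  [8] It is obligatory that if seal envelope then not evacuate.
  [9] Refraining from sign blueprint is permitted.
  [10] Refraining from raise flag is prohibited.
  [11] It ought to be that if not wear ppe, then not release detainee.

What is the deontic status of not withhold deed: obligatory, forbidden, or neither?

Premise 6 gives O(release_detainee).
Premise 11 is O(¬wear_ppe → ¬release_detainee); contrapositively O(release_detainee → wear_ppe). Since O(release_detainee) holds, K gives O(wear_ppe).
Premise 2, O(¬inform_certificate → ¬wear_ppe), contraposes to O(wear_ppe → inform_certificate); with O(wear_ppe) we get O(inform_certificate).
Premise 4 is O(¬mute_channel → ¬inform_certificate); contrapositively O(inform_certificate → mute_channel). Since O(inform_certificate) holds, K gives O(mute_channel).
From O(mute_channel) and premise 1, O(mute_channel → seal_envelope), we obtain O(seal_envelope).
With premise 8, O(seal_envelope → ¬evacuate), the K-axiom yields O(¬evacuate).
The contrapositive of premise 3 (O(withhold_deed → evacuate)) is O(¬evacuate → ¬withhold_deed), and O(¬evacuate) is already established, so O(¬withhold_deed).
Premises 5, 7, 9, 10 do not contribute to this derivation.
Hence ¬withhold_deed is obligatory.

Obligatory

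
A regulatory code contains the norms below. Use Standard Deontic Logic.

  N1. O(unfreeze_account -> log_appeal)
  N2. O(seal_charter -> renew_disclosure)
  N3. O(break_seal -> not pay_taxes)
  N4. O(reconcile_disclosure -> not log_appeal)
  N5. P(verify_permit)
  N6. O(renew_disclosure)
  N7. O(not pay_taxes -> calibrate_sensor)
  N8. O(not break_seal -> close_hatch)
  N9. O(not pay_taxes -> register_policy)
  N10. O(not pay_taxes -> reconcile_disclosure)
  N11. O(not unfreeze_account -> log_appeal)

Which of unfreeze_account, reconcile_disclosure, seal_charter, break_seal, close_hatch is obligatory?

Premises 11 and 1 cover both cases: O(not unfreeze_account -> log_appeal) and O(unfreeze_account -> log_appeal). Since not unfreeze_account ∨ unfreeze_account is a tautology, O(log_appeal) follows.
Premise 4 is O(reconcile_disclosure -> not log_appeal); contrapositively O(log_appeal -> not reconcile_disclosure). Since O(log_appeal) holds, K gives O(not reconcile_disclosure).
Premise 10, O(not pay_taxes -> reconcile_disclosure), contraposes to O(not reconcile_disclosure -> pay_taxes); with O(not reconcile_disclosure) we get O(pay_taxes).
The contrapositive of premise 3 (O(break_seal -> not pay_taxes)) is O(pay_taxes -> not break_seal), and O(pay_taxes) is already established, so O(not break_seal).
Applying K to premise 8 (O(not break_seal -> close_hatch)) and O(not break_seal) yields O(close_hatch).
So O(close_hatch) holds — close_hatch is obligatory. None of the other listed options is made obligatory by any chain of premises.

close_hatch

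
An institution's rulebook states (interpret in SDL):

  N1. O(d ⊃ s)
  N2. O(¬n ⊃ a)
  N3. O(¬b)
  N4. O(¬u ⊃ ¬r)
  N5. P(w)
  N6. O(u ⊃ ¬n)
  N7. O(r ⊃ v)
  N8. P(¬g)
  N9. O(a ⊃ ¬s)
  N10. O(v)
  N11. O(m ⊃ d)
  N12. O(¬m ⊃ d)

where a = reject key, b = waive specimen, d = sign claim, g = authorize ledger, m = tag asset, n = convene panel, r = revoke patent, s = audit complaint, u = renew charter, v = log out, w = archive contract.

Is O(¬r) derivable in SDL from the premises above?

Premises 12 and 11 are O(¬m ⊃ d) and O(m ⊃ d); every ideal world satisfies ¬m or m, so in either case d holds — hence O(d).
With premise 1, O(d ⊃ s), the K-axiom yields O(s).
Premise 9, O(a ⊃ ¬s), contraposes to O(s ⊃ ¬a); with O(s) we get O(¬a).
Premise 2 is O(¬n ⊃ a); contrapositively O(¬a ⊃ n). Since O(¬a) holds, K gives O(n).
Premise 6, O(u ⊃ ¬n), contraposes to O(n ⊃ ¬u); with O(n) we get O(¬u).
With premise 4, O(¬u ⊃ ¬r), the K-axiom yields O(¬r).
Premises 3, 5, 7, 8, 10 do not contribute to this derivation.
So O(¬r) follows.

Yes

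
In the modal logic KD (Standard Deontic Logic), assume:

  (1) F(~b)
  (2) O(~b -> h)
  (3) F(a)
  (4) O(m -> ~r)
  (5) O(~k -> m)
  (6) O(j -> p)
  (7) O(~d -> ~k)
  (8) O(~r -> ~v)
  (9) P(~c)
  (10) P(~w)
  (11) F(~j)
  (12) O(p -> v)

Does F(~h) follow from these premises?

No

Premise 2 is O(~b -> h), but O(~b) is not derivable from the premises, so it does not yield O(h).
No other premise forces O(h). An ideal world satisfying every premise can still have ~h true, so F(~h) is not derivable.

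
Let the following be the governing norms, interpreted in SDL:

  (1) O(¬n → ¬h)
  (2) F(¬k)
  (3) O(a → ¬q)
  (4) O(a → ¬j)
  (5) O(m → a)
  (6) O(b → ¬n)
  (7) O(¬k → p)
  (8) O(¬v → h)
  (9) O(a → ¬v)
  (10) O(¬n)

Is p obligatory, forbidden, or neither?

Premise 7 is O(¬k → p), but O(¬k) is not derivable from the premises, so it does not yield O(p).
No premise or chain of K-axiom applications forces O(p), and none forces O(¬p). So p is neither obligatory nor forbidden under these norms.

Neither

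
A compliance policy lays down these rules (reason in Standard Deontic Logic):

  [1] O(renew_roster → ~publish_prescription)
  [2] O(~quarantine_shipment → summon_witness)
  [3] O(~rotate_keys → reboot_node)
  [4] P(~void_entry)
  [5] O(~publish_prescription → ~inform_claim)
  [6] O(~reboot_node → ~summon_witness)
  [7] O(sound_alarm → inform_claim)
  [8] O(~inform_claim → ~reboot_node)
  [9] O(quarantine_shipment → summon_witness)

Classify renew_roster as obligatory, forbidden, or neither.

Premises 2 and 9 are O(~quarantine_shipment → summon_witness) and O(quarantine_shipment → summon_witness); every ideal world satisfies ~quarantine_shipment or quarantine_shipment, so in either case summon_witness holds — hence O(summon_witness).
Premise 6, O(~reboot_node → ~summon_witness), contraposes to O(summon_witness → reboot_node); with O(summon_witness) we get O(reboot_node).
The contrapositive of premise 8 (O(~inform_claim → ~reboot_node)) is O(reboot_node → inform_claim), and O(reboot_node) is already established, so O(inform_claim).
Premise 5 is O(~publish_prescription → ~inform_claim); contrapositively O(inform_claim → publish_prescription). Since O(inform_claim) holds, K gives O(publish_prescription).
Premise 1 is O(renew_roster → ~publish_prescription); contrapositively O(publish_prescription → ~renew_roster). Since O(publish_prescription) holds, K gives O(~renew_roster).
Premises 3, 4, 7 do not contribute to this derivation.
Thus O(~renew_roster), which is F(renew_roster): renew_roster is forbidden.

Forbidden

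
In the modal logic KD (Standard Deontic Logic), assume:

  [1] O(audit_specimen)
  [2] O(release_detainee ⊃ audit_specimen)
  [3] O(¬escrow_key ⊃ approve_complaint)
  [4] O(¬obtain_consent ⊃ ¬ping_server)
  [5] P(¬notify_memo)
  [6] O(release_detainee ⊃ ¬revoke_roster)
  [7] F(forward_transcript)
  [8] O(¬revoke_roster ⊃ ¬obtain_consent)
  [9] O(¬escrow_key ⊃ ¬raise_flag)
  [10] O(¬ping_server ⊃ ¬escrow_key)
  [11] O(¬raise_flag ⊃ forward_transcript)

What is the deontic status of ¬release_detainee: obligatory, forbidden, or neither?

Premise 7 is F(forward_transcript), i.e. O(¬forward_transcript).
Premise 11, O(¬raise_flag ⊃ forward_transcript), contraposes to O(¬forward_transcript ⊃ raise_flag); with O(¬forward_transcript) we get O(raise_flag).
Premise 9 is O(¬escrow_key ⊃ ¬raise_flag); contrapositively O(raise_flag ⊃ escrow_key). Since O(raise_flag) holds, K gives O(escrow_key).
Premise 10 is O(¬ping_server ⊃ ¬escrow_key); contrapositively O(escrow_key ⊃ ping_server). Since O(escrow_key) holds, K gives O(ping_server).
Premise 4 is O(¬obtain_consent ⊃ ¬ping_server); contrapositively O(ping_server ⊃ obtain_consent). Since O(ping_server) holds, K gives O(obtain_consent).
Premise 8, O(¬revoke_roster ⊃ ¬obtain_consent), contraposes to O(obtain_consent ⊃ revoke_roster); with O(obtain_consent) we get O(revoke_roster).
Premise 6 is O(release_detainee ⊃ ¬revoke_roster); contrapositively O(revoke_roster ⊃ ¬release_detainee). Since O(revoke_roster) holds, K gives O(¬release_detainee).
Premises 1, 2, 3, 5 do not contribute to this derivation.
Hence ¬release_detainee is obligatory.

Obligatory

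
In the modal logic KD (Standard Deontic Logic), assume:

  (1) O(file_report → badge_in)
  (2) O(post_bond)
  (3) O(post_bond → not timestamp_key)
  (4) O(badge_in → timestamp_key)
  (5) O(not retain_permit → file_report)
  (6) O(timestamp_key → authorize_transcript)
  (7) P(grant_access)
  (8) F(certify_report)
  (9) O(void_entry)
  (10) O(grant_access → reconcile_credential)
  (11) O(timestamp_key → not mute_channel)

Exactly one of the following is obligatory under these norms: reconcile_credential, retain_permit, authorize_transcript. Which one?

retain_permit

From premise 2 we have O(post_bond).
Premise 3 is O(post_bond → not timestamp_key); since O(post_bond), deontic closure gives O(not timestamp_key).
The contrapositive of premise 4 (O(badge_in → timestamp_key)) is O(not timestamp_key → not badge_in), and O(not timestamp_key) is already established, so O(not badge_in).
The contrapositive of premise 1 (O(file_report → badge_in)) is O(not badge_in → not file_report), and O(not badge_in) is already established, so O(not file_report).
The contrapositive of premise 5 (O(not retain_permit → file_report)) is O(not file_report → retain_permit), and O(not file_report) is already established, so O(retain_permit).
So O(retain_permit) holds — retain_permit is obligatory. None of the other listed options is made obligatory by any chain of premises.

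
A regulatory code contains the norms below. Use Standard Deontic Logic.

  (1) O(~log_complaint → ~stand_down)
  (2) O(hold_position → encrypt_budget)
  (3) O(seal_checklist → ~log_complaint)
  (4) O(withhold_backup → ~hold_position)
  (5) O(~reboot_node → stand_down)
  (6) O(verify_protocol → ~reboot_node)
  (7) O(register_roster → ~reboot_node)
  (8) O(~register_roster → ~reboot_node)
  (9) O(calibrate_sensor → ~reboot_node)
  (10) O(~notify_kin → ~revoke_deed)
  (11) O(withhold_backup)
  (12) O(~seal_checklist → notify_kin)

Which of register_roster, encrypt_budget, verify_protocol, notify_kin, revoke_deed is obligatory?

notify_kin

Premises 7 and 8 cover both cases: O(register_roster → ~reboot_node) and O(~register_roster → ~reboot_node). Since register_roster ∨ ~register_roster is a tautology, O(~reboot_node) follows.
Premise 5 is O(~reboot_node → stand_down); since O(~reboot_node), deontic closure gives O(stand_down).
Premise 1 is O(~log_complaint → ~stand_down); contrapositively O(stand_down → log_complaint). Since O(stand_down) holds, K gives O(log_complaint).
Premise 3, O(seal_checklist → ~log_complaint), contraposes to O(log_complaint → ~seal_checklist); with O(log_complaint) we get O(~seal_checklist).
From O(~seal_checklist) and premise 12, O(~seal_checklist → notify_kin), we obtain O(notify_kin).
So O(notify_kin) holds — notify_kin is obligatory. None of the other listed options is made obligatory by any chain of premises.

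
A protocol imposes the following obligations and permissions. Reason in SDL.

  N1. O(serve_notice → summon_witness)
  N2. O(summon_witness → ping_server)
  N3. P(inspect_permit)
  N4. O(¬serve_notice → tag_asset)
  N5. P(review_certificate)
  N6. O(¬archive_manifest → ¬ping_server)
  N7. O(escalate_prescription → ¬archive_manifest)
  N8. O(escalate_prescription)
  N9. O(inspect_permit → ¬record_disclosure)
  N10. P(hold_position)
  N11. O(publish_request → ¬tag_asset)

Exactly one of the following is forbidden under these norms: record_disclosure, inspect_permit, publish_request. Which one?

publish_request

From premise 8 we have O(escalate_prescription).
From O(escalate_prescription) and premise 7, O(escalate_prescription → ¬archive_manifest), we obtain O(¬archive_manifest).
From O(¬archive_manifest) and premise 6, O(¬archive_manifest → ¬ping_server), we obtain O(¬ping_server).
The contrapositive of premise 2 (O(summon_witness → ping_server)) is O(¬ping_server → ¬summon_witness), and O(¬ping_server) is already established, so O(¬summon_witness).
Premise 1 is O(serve_notice → summon_witness); contrapositively O(¬summon_witness → ¬serve_notice). Since O(¬summon_witness) holds, K gives O(¬serve_notice).
Applying K to premise 4 (O(¬serve_notice → tag_asset)) and O(¬serve_notice) yields O(tag_asset).
Premise 11 is O(publish_request → ¬tag_asset); contrapositively O(tag_asset → ¬publish_request). Since O(tag_asset) holds, K gives O(¬publish_request).
So O(¬publish_request) holds, i.e. publish_request is forbidden. None of the other listed options is forbidden under the premises.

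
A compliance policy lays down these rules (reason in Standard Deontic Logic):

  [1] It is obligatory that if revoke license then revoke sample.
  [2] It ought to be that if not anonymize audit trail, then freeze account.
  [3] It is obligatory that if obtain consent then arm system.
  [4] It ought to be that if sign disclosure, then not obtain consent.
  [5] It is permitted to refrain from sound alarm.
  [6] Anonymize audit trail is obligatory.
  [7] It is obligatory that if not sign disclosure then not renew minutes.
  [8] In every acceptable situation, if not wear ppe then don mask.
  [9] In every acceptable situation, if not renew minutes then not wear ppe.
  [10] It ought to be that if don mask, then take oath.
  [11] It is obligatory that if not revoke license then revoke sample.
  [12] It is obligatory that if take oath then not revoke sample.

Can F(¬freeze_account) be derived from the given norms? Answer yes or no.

Premise 2 is O(¬anonymize_audit_trail → freeze_account), but O(¬anonymize_audit_trail) is not derivable from the premises, so it does not yield O(freeze_account).
No other premise forces O(freeze_account). An ideal world satisfying every premise can still have ¬freeze_account true, so F(¬freeze_account) is not derivable.

No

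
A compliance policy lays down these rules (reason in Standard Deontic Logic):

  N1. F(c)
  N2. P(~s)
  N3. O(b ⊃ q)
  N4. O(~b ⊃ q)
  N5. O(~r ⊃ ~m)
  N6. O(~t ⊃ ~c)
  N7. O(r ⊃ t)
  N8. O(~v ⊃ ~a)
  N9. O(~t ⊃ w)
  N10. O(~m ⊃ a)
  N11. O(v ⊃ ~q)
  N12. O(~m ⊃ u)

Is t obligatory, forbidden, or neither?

Obligatory

Premises 3 and 4 are O(b ⊃ q) and O(~b ⊃ q); every ideal world satisfies b or ~b, so in either case q holds — hence O(q).
Premise 11 is O(v ⊃ ~q); contrapositively O(q ⊃ ~v). Since O(q) holds, K gives O(~v).
Applying K to premise 8 (O(~v ⊃ ~a)) and O(~v) yields O(~a).
Premise 10 is O(~m ⊃ a); contrapositively O(~a ⊃ m). Since O(~a) holds, K gives O(m).
Premise 5 is O(~r ⊃ ~m); contrapositively O(m ⊃ r). Since O(m) holds, K gives O(r).
From O(r) and premise 7, O(r ⊃ t), we obtain O(t).
Premises 1, 2, 6, 9, 12 do not contribute to this derivation.
Hence t is obligatory.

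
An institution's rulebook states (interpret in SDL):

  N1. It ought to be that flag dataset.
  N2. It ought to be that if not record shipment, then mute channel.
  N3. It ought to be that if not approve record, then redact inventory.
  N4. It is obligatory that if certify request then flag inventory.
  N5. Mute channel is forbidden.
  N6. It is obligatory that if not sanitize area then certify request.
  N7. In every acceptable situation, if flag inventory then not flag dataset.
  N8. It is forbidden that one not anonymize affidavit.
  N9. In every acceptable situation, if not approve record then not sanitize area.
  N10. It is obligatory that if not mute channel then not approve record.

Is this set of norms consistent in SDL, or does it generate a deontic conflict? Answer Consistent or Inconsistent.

From premise 1 we have O(flag_dataset).
Premise 7, O(flag_inventory → ¬flag_dataset), contraposes to O(flag_dataset → ¬flag_inventory); with O(flag_dataset) we get O(¬flag_inventory).
Premise 4, O(certify_request → flag_inventory), contraposes to O(¬flag_inventory → ¬certify_request); with O(¬flag_inventory) we get O(¬certify_request).
Premise 6 is O(¬sanitize_area → certify_request); contrapositively O(¬certify_request → sanitize_area). Since O(¬certify_request) holds, K gives O(sanitize_area).
Premise 9, O(¬approve_record → ¬sanitize_area), contraposes to O(sanitize_area → approve_record); with O(sanitize_area) we get O(approve_record).
The contrapositive of premise 10 (O(¬mute_channel → ¬approve_record)) is O(approve_record → mute_channel), and O(approve_record) is already established, so O(mute_channel).
But premise 5, F(mute_channel), means O(¬mute_channel).
We now have both O(mute_channel) and O(¬mute_channel) — mute_channel is simultaneously obligatory and forbidden, violating the D-axiom.

Inconsistent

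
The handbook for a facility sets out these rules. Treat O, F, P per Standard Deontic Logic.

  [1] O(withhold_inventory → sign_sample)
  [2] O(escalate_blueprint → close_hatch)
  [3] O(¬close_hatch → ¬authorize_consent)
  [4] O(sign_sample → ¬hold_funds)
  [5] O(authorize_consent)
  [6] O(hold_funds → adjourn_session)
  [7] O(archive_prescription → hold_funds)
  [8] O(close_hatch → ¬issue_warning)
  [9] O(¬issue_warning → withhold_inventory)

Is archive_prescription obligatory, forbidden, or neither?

From premise 5 we have O(authorize_consent).
The contrapositive of premise 3 (O(¬close_hatch → ¬authorize_consent)) is O(authorize_consent → close_hatch), and O(authorize_consent) is already established, so O(close_hatch).
Applying K to premise 8 (O(close_hatch → ¬issue_warning)) and O(close_hatch) yields O(¬issue_warning).
With premise 9, O(¬issue_warning → withhold_inventory), the K-axiom yields O(withhold_inventory).
Applying K to premise 1 (O(withhold_inventory → sign_sample)) and O(withhold_inventory) yields O(sign_sample).
With premise 4, O(sign_sample → ¬hold_funds), the K-axiom yields O(¬hold_funds).
Premise 7 is O(archive_prescription → hold_funds); contrapositively O(¬hold_funds → ¬archive_prescription). Since O(¬hold_funds) holds, K gives O(¬archive_prescription).
Premises 2, 6 do not contribute to this derivation.
Thus O(¬archive_prescription), which is F(archive_prescription): archive_prescription is forbidden.

Forbidden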